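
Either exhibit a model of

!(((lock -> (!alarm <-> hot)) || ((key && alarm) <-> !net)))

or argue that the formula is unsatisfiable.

hot = True; lock = True; key = True; alarm = True; net = True

  !(((lock -> (!alarm <-> hot)) || ((key && alarm) <-> !net))) = True
    (lock -> (!alarm <-> hot)) || ((key && alarm) <-> !net) = False
      lock -> (!alarm <-> hot) = False
        !alarm <-> hot = False
          !alarm = False
      (key && alarm) <-> !net = False
        key && alarm = True
        !net = False
The formula evaluates to True.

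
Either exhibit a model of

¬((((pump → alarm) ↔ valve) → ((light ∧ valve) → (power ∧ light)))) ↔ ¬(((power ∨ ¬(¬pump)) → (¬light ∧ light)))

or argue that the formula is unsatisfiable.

pump = True, power = False, light = True, valve = True, alarm = True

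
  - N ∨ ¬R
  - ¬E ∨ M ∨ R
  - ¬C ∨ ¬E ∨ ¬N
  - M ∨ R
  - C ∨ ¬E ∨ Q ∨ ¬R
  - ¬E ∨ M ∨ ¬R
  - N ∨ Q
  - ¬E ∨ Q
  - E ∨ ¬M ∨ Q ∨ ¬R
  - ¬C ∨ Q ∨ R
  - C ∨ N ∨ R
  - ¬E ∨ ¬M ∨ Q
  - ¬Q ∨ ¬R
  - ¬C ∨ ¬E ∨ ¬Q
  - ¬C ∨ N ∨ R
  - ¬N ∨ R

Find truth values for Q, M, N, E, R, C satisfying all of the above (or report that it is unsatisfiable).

Try Q = True:
  (¬Q ∨ ¬R) forces R = False.
  (M ∨ R) forces M = True.
  (¬N ∨ R) forces N = False.
  (C ∨ N ∨ R) forces C = True.
  clause (¬C ∨ N ∨ R) is falsified — backtrack.
So Q = False.
  then (N ∨ Q) forces N = True.
  then (¬E ∨ Q) forces E = False.
  then (¬N ∨ R) forces R = True.
  then (E ∨ ¬M ∨ Q ∨ ¬R) forces M = False.
Set C = False.
All clauses satisfied.

Q=F, M=F, N=T, E=F, R=T, C=F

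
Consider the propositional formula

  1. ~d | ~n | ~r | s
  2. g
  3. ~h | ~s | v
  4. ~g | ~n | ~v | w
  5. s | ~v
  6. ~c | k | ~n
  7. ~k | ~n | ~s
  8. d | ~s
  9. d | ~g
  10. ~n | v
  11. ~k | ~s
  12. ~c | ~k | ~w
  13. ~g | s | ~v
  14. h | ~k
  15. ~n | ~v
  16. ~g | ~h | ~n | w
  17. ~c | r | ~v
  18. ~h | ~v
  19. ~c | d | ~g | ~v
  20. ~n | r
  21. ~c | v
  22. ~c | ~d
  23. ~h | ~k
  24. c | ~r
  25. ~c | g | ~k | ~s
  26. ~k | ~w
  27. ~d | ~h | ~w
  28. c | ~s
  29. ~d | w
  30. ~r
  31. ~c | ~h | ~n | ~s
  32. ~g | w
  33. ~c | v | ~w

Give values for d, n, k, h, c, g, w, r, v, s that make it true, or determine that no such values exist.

d = True, n = False, k = False, h = False, c = False, g = True, w = True, r = False, v = False, s = False

Unit clause (g) forces g = True.
In (d | ~g) only d is left, so d = True.
In (~c | ~d) only ~c is left, so c = False.
In (c | ~r) only ~r is left, so r = False.
In (c | ~s) only ~s is left, so s = False.
In (~d | w) only w is left, so w = True.
In (s | ~v) only ~v is left, so v = False.
In (~n | v) only ~n is left, so n = False.
In (~k | ~w) only ~k is left, so k = False.
In (~d | ~h | ~w) only ~h is left, so h = False.
All clauses satisfied.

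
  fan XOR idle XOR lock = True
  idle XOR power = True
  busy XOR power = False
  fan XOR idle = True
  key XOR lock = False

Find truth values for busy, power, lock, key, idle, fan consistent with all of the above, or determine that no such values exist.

busy=F; power=F; lock=F; key=F; idle=T; fan=F

fan XOR idle XOR lock = F XOR T XOR F = True ✓
idle XOR power = T XOR F = True ✓
busy XOR power = F XOR F = False ✓
fan XOR idle = F XOR T = True ✓
key XOR lock = F XOR F = False ✓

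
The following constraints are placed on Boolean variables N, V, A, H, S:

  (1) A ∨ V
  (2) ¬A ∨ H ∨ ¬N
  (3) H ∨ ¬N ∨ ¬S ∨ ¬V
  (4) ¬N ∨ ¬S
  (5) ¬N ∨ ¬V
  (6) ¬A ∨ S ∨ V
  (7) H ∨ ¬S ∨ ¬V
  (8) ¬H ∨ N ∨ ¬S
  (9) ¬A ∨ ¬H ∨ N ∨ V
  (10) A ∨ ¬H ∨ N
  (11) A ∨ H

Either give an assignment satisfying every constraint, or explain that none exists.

Set N = False.
Set V = True.
Set A = True.
Set H = True.
  then (¬H ∨ N ∨ ¬S) forces S = False.
All clauses satisfied.

N: False, V: True, A: True, H: True, S: False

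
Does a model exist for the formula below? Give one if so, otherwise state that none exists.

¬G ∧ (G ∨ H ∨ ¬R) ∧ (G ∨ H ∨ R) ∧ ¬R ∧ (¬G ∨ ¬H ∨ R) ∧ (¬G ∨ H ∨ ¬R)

Unit clause (¬G) forces G = False.
Unit clause (¬R) forces R = False.
In (G ∨ H ∨ R) only H is left, so H = True.
Check each clause:
  (¬G): ¬G holds.
  (G ∨ H ∨ ¬R): H holds.
  (G ∨ H ∨ R): H holds.
  (¬R): ¬R holds.
  (¬G ∨ ¬H ∨ R): ¬G holds.
  (¬G ∨ H ∨ ¬R): ¬G holds.
All clauses satisfied.

R = False, H = True, G = False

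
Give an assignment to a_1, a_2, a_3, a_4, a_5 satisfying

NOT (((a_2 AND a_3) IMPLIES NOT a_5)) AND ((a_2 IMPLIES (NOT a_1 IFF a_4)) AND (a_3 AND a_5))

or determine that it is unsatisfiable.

a_1 = True, a_2 = True, a_3 = True, a_4 = False, a_5 = True

  NOT (((a_2 AND a_3) IMPLIES NOT a_5)) = True
    (a_2 AND a_3) IMPLIES NOT a_5 = False
      a_2 AND a_3 = True
      NOT a_5 = False
  (a_2 IMPLIES (NOT a_1 IFF a_4)) AND (a_3 AND a_5) = True
    a_2 IMPLIES (NOT a_1 IFF a_4) = True
      NOT a_1 IFF a_4 = True
        NOT a_1 = False
    a_3 AND a_5 = True
Both conjuncts True, so the formula holds.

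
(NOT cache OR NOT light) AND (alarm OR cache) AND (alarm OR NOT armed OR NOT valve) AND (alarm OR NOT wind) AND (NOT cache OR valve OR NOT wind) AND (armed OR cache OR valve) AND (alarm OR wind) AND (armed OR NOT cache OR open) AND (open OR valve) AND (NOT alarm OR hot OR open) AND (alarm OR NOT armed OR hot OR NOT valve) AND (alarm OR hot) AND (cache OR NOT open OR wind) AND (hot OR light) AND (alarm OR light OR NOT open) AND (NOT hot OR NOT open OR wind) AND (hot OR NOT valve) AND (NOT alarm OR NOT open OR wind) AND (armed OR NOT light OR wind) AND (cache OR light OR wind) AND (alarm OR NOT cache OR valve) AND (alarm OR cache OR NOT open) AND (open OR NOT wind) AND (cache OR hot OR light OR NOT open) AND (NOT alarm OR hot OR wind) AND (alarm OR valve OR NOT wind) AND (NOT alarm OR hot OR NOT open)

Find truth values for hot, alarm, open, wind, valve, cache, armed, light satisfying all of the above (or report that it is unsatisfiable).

hot = True, alarm = True, open = False, wind = False, valve = True, cache = False, armed = True, light = True

Set hot = True.
Set alarm = True.
Set open = False.
  then (open OR valve) forces valve = True.
  then (open OR NOT wind) forces wind = False.
Set cache = False.
  then (cache OR light OR wind) forces light = True.
  then (armed OR NOT light OR wind) forces armed = True.
All clauses satisfied.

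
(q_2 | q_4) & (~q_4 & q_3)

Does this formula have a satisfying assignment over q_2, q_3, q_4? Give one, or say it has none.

q_2 = True, q_3 = True, q_4 = False

  q_2 | q_4 = True
  ~q_4 & q_3 = True
    ~q_4 = True
Both conjuncts True, so the formula holds.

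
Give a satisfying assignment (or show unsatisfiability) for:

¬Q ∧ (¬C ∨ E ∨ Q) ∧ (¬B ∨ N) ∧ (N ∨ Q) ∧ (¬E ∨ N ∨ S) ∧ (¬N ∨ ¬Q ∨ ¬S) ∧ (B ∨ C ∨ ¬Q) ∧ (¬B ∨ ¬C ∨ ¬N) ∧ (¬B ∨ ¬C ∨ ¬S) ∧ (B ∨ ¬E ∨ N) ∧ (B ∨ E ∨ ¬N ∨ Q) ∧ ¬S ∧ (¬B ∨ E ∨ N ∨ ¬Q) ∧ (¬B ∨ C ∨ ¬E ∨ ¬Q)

S = False, B = False, C = True, E = True, Q = False, N = True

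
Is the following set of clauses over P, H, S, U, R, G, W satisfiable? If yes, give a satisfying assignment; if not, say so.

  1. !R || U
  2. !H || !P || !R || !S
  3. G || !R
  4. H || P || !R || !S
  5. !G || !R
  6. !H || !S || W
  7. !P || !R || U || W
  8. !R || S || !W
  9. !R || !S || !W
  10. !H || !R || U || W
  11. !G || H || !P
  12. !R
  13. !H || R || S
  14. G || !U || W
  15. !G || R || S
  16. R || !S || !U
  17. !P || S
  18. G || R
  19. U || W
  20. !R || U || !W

Unit clause (!R) forces R = False.
In (G || R) only G is left, so G = True.
In (!G || R || S) only S is left, so S = True.
In (R || !S || !U) only !U is left, so U = False.
In (U || W) only W is left, so W = True.
Set P = False.
Set H = False.
All clauses satisfied.

P: False, H: False, S: True, U: False, R: False, G: True, W: True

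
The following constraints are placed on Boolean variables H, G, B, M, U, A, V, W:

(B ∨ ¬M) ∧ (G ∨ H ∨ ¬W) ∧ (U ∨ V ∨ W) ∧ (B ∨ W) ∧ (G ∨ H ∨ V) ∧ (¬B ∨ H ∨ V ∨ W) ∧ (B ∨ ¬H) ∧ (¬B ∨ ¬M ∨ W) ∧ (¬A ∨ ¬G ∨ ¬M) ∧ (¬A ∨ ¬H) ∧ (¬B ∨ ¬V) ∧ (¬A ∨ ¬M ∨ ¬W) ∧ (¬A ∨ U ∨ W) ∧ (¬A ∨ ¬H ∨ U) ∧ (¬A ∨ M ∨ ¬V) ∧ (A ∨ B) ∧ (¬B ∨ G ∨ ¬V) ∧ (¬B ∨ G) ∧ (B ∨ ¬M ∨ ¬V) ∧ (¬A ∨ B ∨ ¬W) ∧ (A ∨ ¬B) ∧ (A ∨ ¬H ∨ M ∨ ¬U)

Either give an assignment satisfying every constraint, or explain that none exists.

Set H = False.
Try G = False:
  (G ∨ H ∨ ¬W) forces W = False.
  (B ∨ W) forces B = True.
  clause (¬B ∨ G) is falsified — backtrack.
So G = True.
Set B = True.
  then (¬B ∨ ¬V) forces V = False.
  then (A ∨ ¬B) forces A = True.
  then (¬B ∨ H ∨ V ∨ W) forces W = True.
  then (¬A ∨ ¬G ∨ ¬M) forces M = False.
Set U = True.
All clauses satisfied.

H = False, G = True, B = True, M = False, U = True, A = True, V = False, W = True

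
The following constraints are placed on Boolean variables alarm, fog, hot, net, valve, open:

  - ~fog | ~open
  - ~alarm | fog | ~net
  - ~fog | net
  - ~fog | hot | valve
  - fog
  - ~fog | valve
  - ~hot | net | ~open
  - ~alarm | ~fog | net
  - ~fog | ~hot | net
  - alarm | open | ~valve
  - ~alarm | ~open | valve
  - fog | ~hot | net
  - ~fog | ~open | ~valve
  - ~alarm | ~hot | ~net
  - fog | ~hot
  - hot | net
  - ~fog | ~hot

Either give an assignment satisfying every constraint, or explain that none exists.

Unit clause (fog) forces fog = True.
In (~fog | valve) only valve is left, so valve = True.
In (~fog | ~open | ~valve) only ~open is left, so open = False.
In (~fog | ~hot) only ~hot is left, so hot = False.
In (~fog | net) only net is left, so net = True.
In (alarm | open | ~valve) only alarm is left, so alarm = True.
All clauses satisfied.

alarm = True; fog = True; hot = False; net = True; valve = True; open = False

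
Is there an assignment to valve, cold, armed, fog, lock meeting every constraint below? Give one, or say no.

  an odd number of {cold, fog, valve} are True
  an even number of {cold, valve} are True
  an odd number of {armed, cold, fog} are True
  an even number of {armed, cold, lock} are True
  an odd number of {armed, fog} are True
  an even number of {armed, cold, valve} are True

valve = False, cold = False, armed = False, fog = True, lock = False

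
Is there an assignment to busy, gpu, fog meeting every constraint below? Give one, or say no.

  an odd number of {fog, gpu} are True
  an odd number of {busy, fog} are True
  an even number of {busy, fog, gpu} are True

busy=T, gpu=T, fog=F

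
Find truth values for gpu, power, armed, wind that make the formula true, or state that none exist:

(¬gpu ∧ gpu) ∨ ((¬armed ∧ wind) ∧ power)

gpu: True, power: True, armed: False, wind: True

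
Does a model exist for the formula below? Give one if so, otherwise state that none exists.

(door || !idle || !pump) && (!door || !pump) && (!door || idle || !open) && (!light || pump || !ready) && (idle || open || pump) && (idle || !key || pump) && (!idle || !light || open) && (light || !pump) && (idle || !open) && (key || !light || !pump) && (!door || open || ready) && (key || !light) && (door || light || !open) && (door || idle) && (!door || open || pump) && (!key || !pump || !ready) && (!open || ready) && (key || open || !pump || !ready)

open = False, light = False, ready = False, key = True, idle = True, door = False, pump = False

Set open = False.
Try light = True:
  (!idle || !light || open) forces idle = False.
  (idle || open || pump) forces pump = True.
  (!door || !pump) forces door = False.
  clause (door || idle) is falsified — backtrack.
So light = False.
  then (light || !pump) forces pump = False.
  then (!door || open || pump) forces door = False.
  then (idle || open || pump) forces idle = True.
Set ready = False.
Set key = True.
All clauses satisfied.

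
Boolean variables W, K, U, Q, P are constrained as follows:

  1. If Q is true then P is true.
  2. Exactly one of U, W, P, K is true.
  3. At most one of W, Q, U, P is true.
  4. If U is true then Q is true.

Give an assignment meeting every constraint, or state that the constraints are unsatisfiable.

W = False; K = True; U = False; Q = False; P = False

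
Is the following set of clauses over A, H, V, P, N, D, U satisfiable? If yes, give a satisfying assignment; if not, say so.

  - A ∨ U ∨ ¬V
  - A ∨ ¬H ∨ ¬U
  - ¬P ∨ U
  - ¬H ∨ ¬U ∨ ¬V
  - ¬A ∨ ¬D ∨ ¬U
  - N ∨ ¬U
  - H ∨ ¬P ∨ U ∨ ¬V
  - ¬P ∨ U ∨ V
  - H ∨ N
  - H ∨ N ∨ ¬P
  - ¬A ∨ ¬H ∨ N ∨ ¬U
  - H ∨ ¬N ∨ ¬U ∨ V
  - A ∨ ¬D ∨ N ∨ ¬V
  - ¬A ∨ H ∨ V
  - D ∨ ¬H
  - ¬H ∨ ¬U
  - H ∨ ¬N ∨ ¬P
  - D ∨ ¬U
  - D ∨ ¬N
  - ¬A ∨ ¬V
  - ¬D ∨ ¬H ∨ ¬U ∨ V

A: True, H: True, V: False, P: False, N: True, D: True, U: False

Set A = True.
  then (¬A ∨ ¬V) forces V = False.
  then (¬A ∨ H ∨ V) forces H = True.
  then (D ∨ ¬H) forces D = True.
  then (¬H ∨ ¬U) forces U = False.
  then (¬P ∨ U) forces P = False.
Set N = True.
All clauses satisfied.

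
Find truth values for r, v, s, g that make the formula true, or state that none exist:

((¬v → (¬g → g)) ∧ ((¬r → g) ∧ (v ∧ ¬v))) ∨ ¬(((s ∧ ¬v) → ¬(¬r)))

r = False, v = False, s = True, g = False

  ((¬v → (¬g → g)) ∧ ((¬r → g) ∧ (v ∧ ¬v))) ∨ ¬(((s ∧ ¬v) → ¬(¬r))) = True
    (¬v → (¬g → g)) ∧ ((¬r → g) ∧ (v ∧ ¬v)) = False
      ¬v → (¬g → g) = False
        ¬v = True
        ¬g → g = False
          ¬g = True
      (¬r → g) ∧ (v ∧ ¬v) = False
        ¬r → g = False
          ¬r = True
        v ∧ ¬v = False
          ¬v = True
    ¬(((s ∧ ¬v) → ¬(¬r))) = True
      (s ∧ ¬v) → ¬(¬r) = False
        s ∧ ¬v = True
          ¬v = True
        ¬(¬r) = False
          ¬r = True
The formula evaluates to True.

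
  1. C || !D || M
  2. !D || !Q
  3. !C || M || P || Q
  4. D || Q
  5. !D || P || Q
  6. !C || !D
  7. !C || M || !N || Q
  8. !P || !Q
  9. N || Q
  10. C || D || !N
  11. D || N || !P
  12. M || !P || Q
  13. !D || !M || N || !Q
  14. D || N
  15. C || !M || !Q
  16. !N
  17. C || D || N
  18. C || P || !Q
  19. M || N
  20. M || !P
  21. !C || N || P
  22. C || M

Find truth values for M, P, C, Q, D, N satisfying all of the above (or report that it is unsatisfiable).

Case N = True:
  Clause (!N) is falsified — contradiction.
Case N = False:
  (N || Q) forces Q = True.
  (!D || !Q) forces D = False.
  Clause (D || N) is falsified — contradiction.
Both cases fail, so the formula is unsatisfiable.

Unsatisfiable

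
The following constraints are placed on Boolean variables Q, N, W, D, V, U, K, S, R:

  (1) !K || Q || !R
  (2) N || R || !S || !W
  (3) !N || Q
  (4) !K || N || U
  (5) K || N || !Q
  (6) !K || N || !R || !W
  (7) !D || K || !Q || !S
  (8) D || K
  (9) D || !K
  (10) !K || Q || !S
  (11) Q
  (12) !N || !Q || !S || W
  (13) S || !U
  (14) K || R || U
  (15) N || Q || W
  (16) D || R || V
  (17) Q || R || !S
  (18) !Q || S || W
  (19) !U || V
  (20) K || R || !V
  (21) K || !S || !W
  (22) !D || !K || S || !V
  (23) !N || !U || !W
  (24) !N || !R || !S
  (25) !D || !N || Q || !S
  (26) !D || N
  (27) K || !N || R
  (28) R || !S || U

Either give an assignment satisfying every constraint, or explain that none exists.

Unit clause (Q) forces Q = True.
Try N = False:
  (K || N || !Q) forces K = True.
  (!K || N || U) forces U = True.
  (D || !K) forces D = True.
  clause (!D || N) is falsified — backtrack.
So N = True.
Set W = True.
  then (!N || !U || !W) forces U = False.
Try D = False:
  (D || K) forces K = True.
  clause (D || !K) is falsified — backtrack.
So D = True.
Set V = False.
Set K = True.
Try S = True:
  (!N || !R || !S) forces R = False.
  clause (R || !S || U) is falsified — backtrack.
So S = False.
Set R = True.
All clauses satisfied.

Q: True; N: True; W: True; D: True; V: False; U: False; K: True; S: False; R: True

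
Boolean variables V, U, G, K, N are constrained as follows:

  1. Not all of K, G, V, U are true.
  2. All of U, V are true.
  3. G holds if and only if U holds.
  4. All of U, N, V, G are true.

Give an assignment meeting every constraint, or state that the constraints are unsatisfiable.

V=T; U=T; G=T; K=F; N=T

  (1) {K, G, V, U}: 3/4 true — not all ✓
  (2) {U, V}: all 2 true ✓
  (3) G=T, U=T — same ✓
  (4) {U, N, V, G}: all 4 true ✓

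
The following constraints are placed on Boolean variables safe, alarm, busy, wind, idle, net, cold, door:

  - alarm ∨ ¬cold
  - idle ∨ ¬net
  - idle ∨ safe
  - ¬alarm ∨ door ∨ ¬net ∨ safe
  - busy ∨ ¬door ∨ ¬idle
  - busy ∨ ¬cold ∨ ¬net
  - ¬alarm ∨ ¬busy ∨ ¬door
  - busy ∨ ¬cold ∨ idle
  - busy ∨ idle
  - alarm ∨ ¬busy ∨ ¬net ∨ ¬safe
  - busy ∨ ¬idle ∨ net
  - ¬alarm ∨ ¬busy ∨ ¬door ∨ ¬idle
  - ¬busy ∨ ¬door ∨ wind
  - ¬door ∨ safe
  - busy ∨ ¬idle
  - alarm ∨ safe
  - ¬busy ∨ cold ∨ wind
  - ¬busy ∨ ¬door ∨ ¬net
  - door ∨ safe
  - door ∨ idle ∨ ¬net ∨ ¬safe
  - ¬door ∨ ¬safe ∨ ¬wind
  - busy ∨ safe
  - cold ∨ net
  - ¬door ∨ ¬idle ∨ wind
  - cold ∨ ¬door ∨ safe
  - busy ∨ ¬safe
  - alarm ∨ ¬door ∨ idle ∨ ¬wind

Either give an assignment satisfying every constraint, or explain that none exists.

Try safe = False:
  (idle ∨ safe) forces idle = True.
  (¬door ∨ safe) forces door = False.
  clause (door ∨ safe) is falsified — backtrack.
So safe = True.
  then (busy ∨ ¬safe) forces busy = True.
Set alarm = True.
  then (¬alarm ∨ ¬busy ∨ ¬door) forces door = False.
Set wind = False.
  then (¬busy ∨ cold ∨ wind) forces cold = True.
Set idle = True.
Set net = True.
All clauses satisfied.

safe = True; alarm = True; busy = True; wind = False; idle = True; net = True; cold = True; door = False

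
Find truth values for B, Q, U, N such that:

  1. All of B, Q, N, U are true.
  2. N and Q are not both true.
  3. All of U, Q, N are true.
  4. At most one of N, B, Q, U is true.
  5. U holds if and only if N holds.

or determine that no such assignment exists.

Unsatisfiable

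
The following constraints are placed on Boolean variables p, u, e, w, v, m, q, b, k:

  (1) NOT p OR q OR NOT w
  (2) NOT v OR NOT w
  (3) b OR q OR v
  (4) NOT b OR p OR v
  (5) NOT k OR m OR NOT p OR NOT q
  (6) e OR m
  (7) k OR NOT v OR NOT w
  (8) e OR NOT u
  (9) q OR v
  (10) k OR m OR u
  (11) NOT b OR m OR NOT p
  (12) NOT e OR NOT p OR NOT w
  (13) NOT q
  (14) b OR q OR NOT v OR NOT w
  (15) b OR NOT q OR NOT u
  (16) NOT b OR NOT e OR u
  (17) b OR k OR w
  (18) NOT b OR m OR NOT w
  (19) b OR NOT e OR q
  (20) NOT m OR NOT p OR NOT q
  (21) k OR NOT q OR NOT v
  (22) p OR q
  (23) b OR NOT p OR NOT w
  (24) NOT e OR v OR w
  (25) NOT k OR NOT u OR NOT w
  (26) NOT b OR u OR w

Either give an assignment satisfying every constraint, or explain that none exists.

p: True; u: True; e: True; w: False; v: True; m: True; q: False; b: True; k: False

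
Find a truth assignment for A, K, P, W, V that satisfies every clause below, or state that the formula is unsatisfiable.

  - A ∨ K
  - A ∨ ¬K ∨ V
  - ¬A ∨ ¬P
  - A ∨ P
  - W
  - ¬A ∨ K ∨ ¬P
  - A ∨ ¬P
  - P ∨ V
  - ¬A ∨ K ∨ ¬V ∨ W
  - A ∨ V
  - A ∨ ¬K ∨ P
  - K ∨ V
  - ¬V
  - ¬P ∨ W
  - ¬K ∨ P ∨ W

Case W = True:
  (¬V) forces V = False.
  (P ∨ V) forces P = True.
  (¬A ∨ ¬P) forces A = False.
  Clause (A ∨ ¬P) is falsified — contradiction.
Case W = False:
  Clause (W) is falsified — contradiction.
Both cases fail, so the formula is unsatisfiable.

Unsatisfiable — no assignment works.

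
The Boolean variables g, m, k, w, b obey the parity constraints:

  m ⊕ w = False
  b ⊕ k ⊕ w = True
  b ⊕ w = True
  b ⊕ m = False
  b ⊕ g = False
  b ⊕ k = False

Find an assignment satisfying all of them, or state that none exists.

Unsatisfiable

Adding constraints 1, 3, 4 mod 2: every variable appears an even number of times on the left, so the left side is 0.
But the right sides sum to 1 (mod 2). 0 ≠ 1 — the system is inconsistent.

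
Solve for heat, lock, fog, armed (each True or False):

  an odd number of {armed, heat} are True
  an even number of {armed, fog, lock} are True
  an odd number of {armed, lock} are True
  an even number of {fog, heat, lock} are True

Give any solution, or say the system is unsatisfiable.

No satisfying assignment exists.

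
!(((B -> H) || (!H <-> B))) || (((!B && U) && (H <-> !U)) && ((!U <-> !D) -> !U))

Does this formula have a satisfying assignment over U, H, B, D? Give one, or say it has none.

U=T, H=F, B=F, D=F

  !(((B -> H) || (!H <-> B))) || (((!B && U) && (H <-> !U)) && ((!U <-> !D) -> !U)) = True
    !(((B -> H) || (!H <-> B))) = False
      (B -> H) || (!H <-> B) = True
        B -> H = True
        !H <-> B = False
          !H = True
    ((!B && U) && (H <-> !U)) && ((!U <-> !D) -> !U) = True
      (!B && U) && (H <-> !U) = True
        !B && U = True
          !B = True
        H <-> !U = True
          !U = False
      (!U <-> !D) -> !U = True
        !U <-> !D = False
          !U = False
          !D = True
        !U = False
The formula evaluates to True.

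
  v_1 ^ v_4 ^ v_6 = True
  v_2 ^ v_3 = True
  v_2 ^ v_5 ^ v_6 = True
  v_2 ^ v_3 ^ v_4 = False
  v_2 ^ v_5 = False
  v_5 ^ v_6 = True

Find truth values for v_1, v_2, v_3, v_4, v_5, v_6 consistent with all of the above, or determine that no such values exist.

v_1 = True, v_2 = False, v_3 = True, v_4 = True, v_5 = False, v_6 = True

v_1 ^ v_4 ^ v_6 = T ^ T ^ T = True ✓
v_2 ^ v_3 = F ^ T = True ✓
v_2 ^ v_5 ^ v_6 = F ^ F ^ T = True ✓
v_2 ^ v_3 ^ v_4 = F ^ T ^ T = False ✓
v_2 ^ v_5 = F ^ F = False ✓
v_5 ^ v_6 = F ^ T = True ✓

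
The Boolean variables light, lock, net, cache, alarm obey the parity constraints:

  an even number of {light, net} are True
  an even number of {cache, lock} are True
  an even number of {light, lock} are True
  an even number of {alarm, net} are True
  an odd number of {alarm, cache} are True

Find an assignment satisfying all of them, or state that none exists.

Adding constraints 1, 2, 3, 4, 5 mod 2: every variable appears an even number of times on the left, so the left side is 0.
But the right sides sum to 1 (mod 2). 0 ≠ 1 — the system is inconsistent.

UNSATISFIABLE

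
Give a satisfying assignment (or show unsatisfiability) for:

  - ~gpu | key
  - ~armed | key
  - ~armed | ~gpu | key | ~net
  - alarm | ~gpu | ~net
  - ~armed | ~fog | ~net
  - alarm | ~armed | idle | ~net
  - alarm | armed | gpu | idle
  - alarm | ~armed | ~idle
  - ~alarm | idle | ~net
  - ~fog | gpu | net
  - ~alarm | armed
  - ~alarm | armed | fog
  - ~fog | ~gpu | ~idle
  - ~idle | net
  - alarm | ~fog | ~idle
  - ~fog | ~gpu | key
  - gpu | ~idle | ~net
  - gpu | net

Set key = True.
Set fog = True.
Try gpu = False:
  (~fog | gpu | net) forces net = True.
  (~armed | ~fog | ~net) forces armed = False.
  (~alarm | armed) forces alarm = False.
  (alarm | armed | gpu | idle) forces idle = True.
  clause (alarm | ~fog | ~idle) is falsified — backtrack.
So gpu = True.
  then (~fog | ~gpu | ~idle) forces idle = False.
Set armed = False.
  then (~alarm | armed) forces alarm = False.
  then (alarm | ~gpu | ~net) forces net = False.
All clauses satisfied.

key=T, fog=T, gpu=T, armed=F, idle=F, alarm=F, net=F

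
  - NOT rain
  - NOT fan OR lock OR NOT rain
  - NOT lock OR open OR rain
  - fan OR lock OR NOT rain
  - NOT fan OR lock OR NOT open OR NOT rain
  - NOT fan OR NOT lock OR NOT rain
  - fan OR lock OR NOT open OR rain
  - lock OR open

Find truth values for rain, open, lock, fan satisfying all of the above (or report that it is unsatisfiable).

rain = False, open = True, lock = True, fan = False

Unit clause (NOT rain) forces rain = False.
Try open = False:
  (NOT lock OR open OR rain) forces lock = False.
  clause (lock OR open) is falsified — backtrack.
So open = True.
Set lock = True.
Set fan = False.
Check each clause:
  (NOT rain): NOT rain holds.
  (NOT fan OR lock OR NOT rain): NOT fan holds.
  (NOT lock OR open OR rain): open holds.
  (fan OR lock OR NOT rain): lock holds.
  (NOT fan OR lock OR NOT open OR NOT rain): NOT fan holds.
  (NOT fan OR NOT lock OR NOT rain): NOT fan holds.
  (fan OR lock OR NOT open OR rain): lock holds.
  (lock OR open): lock holds.
All clauses satisfied.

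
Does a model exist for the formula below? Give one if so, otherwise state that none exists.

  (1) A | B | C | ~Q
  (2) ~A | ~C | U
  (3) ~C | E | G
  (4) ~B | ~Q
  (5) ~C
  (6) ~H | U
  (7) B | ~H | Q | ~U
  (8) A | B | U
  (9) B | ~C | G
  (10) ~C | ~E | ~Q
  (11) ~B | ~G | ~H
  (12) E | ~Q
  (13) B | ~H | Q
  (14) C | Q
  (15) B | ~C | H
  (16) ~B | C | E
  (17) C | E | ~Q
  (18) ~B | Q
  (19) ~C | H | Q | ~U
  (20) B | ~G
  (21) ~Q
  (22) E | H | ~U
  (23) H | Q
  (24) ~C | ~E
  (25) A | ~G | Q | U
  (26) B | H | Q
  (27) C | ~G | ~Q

Unsatisfiable

Case Q = True:
  Clause (~Q) is falsified — contradiction.
Case Q = False:
  (~C) forces C = False.
  Clause (C | Q) is falsified — contradiction.
Both cases fail, so the formula is unsatisfiable.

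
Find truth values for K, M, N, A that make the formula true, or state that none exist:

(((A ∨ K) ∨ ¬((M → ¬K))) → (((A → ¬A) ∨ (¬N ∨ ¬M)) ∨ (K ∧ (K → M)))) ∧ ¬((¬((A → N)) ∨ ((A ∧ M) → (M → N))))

The conjunct ¬((¬((A → N)) ∨ ((A ∧ M) → (M → N)))) is unsatisfiable on its own:
  M=F, N=F, A=F: evaluates to False.
  M=F, N=F, A=T: evaluates to False.
  M=F, N=T, A=F: evaluates to False.
  M=F, N=T, A=T: evaluates to False.
  M=T, N=F, A=F: evaluates to False.
  M=T, N=F, A=T: evaluates to False.
  M=T, N=T, A=F: evaluates to False.
  M=T, N=T, A=T: evaluates to False.
So the whole conjunction is unsatisfiable.

The formula is unsatisfiable.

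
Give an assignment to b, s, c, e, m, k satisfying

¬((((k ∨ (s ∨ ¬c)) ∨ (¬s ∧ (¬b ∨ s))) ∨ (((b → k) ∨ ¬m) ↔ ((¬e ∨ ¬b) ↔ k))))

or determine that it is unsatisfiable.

b = True; s = False; c = True; e = True; m = True; k = False

  ¬((((k ∨ (s ∨ ¬c)) ∨ (¬s ∧ (¬b ∨ s))) ∨ (((b → k) ∨ ¬m) ↔ ((¬e ∨ ¬b) ↔ k)))) = True
    ((k ∨ (s ∨ ¬c)) ∨ (¬s ∧ (¬b ∨ s))) ∨ (((b → k) ∨ ¬m) ↔ ((¬e ∨ ¬b) ↔ k)) = False
      (k ∨ (s ∨ ¬c)) ∨ (¬s ∧ (¬b ∨ s)) = False
        k ∨ (s ∨ ¬c) = False
          s ∨ ¬c = False
            ¬c = False
        ¬s ∧ (¬b ∨ s) = False
          ¬s = True
          ¬b ∨ s = False
            ¬b = False
      ((b → k) ∨ ¬m) ↔ ((¬e ∨ ¬b) ↔ k) = False
        (b → k) ∨ ¬m = False
          b → k = False
          ¬m = False
        (¬e ∨ ¬b) ↔ k = True
          ¬e ∨ ¬b = False
            ¬e = False
            ¬b = False
The formula evaluates to True.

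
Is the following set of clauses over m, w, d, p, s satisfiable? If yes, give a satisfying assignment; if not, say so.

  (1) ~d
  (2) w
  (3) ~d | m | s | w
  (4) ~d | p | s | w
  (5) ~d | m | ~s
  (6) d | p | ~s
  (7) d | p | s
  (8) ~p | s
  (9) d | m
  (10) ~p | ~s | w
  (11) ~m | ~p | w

m=T, w=T, d=F, p=T, s=T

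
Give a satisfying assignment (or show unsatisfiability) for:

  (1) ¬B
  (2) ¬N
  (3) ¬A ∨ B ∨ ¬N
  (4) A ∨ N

N = False; B = False; A = True

Unit clause (¬B) forces B = False.
Unit clause (¬N) forces N = False.
In (A ∨ N) only A is left, so A = True.
Check each clause:
  (¬B): ¬B holds.
  (¬N): ¬N holds.
  (¬A ∨ B ∨ ¬N): ¬N holds.
  (A ∨ N): A holds.
All clauses satisfied.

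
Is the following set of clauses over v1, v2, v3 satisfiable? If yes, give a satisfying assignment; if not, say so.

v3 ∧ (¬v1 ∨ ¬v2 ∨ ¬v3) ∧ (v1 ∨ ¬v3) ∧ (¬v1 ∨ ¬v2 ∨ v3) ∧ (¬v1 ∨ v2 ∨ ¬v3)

No satisfying assignment exists.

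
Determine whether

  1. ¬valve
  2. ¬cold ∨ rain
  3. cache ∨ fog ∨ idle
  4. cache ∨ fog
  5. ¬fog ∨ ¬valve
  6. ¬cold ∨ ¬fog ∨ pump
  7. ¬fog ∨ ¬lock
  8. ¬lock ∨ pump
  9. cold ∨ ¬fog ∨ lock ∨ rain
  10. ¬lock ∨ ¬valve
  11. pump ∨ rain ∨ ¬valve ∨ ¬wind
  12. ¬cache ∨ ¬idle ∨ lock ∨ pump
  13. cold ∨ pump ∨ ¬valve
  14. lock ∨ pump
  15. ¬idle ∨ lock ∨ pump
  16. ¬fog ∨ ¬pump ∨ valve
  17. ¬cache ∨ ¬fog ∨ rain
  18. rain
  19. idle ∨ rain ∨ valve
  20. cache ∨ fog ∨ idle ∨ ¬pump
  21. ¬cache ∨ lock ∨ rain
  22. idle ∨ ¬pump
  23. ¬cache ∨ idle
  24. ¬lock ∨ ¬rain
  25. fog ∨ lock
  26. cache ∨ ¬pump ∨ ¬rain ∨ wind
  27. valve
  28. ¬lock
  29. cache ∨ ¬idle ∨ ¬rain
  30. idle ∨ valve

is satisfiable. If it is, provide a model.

The formula is unsatisfiable.

Case valve = True:
  Clause (¬valve) is falsified — contradiction.
Case valve = False:
  Clause (valve) is falsified — contradiction.
Both cases fail, so the formula is unsatisfiable.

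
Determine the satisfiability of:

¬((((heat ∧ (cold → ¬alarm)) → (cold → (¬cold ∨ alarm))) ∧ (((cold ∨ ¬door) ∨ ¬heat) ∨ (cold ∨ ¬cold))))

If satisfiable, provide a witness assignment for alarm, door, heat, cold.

alarm = False, door = False, heat = True, cold = True

  ¬((((heat ∧ (cold → ¬alarm)) → (cold → (¬cold ∨ alarm))) ∧ (((cold ∨ ¬door) ∨ ¬heat) ∨ (cold ∨ ¬cold)))) = True
    ((heat ∧ (cold → ¬alarm)) → (cold → (¬cold ∨ alarm))) ∧ (((cold ∨ ¬door) ∨ ¬heat) ∨ (cold ∨ ¬cold)) = False
      (heat ∧ (cold → ¬alarm)) → (cold → (¬cold ∨ alarm)) = False
        heat ∧ (cold → ¬alarm) = True
          cold → ¬alarm = True
            ¬alarm = True
        cold → (¬cold ∨ alarm) = False
          ¬cold ∨ alarm = False
            ¬cold = False
      ((cold ∨ ¬door) ∨ ¬heat) ∨ (cold ∨ ¬cold) = True
        (cold ∨ ¬door) ∨ ¬heat = True
          cold ∨ ¬door = True
            ¬door = True
          ¬heat = False
        cold ∨ ¬cold = True
          ¬cold = False
The formula evaluates to True.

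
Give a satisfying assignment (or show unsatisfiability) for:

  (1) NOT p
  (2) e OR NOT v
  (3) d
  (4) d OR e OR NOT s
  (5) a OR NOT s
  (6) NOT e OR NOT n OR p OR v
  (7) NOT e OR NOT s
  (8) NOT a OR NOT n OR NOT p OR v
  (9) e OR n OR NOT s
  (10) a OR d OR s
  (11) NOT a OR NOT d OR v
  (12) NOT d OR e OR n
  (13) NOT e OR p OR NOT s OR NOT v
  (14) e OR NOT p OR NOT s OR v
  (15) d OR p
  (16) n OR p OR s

d = True, e = False, n = True, s = False, a = False, p = False, v = False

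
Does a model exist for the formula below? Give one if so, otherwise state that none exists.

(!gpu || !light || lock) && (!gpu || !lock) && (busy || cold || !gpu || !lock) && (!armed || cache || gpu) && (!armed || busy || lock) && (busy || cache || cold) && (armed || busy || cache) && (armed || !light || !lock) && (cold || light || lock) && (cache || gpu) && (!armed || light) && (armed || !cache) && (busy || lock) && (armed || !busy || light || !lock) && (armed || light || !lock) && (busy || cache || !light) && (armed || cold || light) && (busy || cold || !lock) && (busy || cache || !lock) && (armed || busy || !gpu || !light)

armed=T, light=T, cache=T, busy=F, gpu=F, lock=T, cold=T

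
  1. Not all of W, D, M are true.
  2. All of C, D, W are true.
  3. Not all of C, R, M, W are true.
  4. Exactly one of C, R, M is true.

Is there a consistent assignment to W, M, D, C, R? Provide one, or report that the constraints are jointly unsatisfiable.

W = True; M = False; D = True; C = True; R = False

  (1) {W, D, M}: 2/3 true — not all ✓
  (2) {C, D, W}: all 3 true ✓
  (3) {C, R, M, W}: 2/4 true — not all ✓
  (4) {C, R, M}: 1 true — exactly one ✓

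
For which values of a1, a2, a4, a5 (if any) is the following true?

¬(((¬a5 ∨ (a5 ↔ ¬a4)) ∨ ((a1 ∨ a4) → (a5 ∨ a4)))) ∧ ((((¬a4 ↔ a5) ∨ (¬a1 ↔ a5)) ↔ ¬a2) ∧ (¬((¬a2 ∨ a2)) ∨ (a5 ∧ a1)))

The conjunct ¬(((¬a5 ∨ (a5 ↔ ¬a4)) ∨ ((a1 ∨ a4) → (a5 ∨ a4)))) is unsatisfiable on its own:
  a1=F, a4=F, a5=F: evaluates to False.
  a1=F, a4=F, a5=T: evaluates to False.
  a1=F, a4=T, a5=F: evaluates to False.
  a1=F, a4=T, a5=T: evaluates to False.
  a1=T, a4=F, a5=F: evaluates to False.
  a1=T, a4=F, a5=T: evaluates to False.
  a1=T, a4=T, a5=F: evaluates to False.
  a1=T, a4=T, a5=T: evaluates to False.
So the whole conjunction is unsatisfiable.

The formula is unsatisfiable.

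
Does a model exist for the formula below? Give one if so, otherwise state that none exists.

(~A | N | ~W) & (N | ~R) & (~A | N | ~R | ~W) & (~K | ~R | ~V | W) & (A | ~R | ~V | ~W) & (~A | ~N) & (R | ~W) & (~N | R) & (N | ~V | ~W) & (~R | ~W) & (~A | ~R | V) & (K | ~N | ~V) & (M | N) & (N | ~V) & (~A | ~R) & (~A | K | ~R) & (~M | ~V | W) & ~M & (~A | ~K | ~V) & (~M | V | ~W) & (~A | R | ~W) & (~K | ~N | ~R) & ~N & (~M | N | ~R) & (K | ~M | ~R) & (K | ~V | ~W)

Unsatisfiable — no assignment works.

Case M = True:
  Clause (~M) is falsified — contradiction.
Case M = False:
  (M | N) forces N = True.
  Clause (~N) is falsified — contradiction.
Both cases fail, so the formula is unsatisfiable.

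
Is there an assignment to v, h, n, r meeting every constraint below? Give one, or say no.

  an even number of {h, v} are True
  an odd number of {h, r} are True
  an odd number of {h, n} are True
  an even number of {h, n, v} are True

v: True; h: True; n: False; r: False

{h, v}: 2 true → even ✓
{h, r}: 1 true → odd ✓
{h, n}: 1 true → odd ✓
{h, n, v}: 2 true → even ✓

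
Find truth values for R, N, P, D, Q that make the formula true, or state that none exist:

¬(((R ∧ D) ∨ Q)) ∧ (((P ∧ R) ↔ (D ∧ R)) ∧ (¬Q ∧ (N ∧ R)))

R = True; N = True; P = False; D = False; Q = False

  ¬(((R ∧ D) ∨ Q)) = True
    (R ∧ D) ∨ Q = False
      R ∧ D = False
  ((P ∧ R) ↔ (D ∧ R)) ∧ (¬Q ∧ (N ∧ R)) = True
    (P ∧ R) ↔ (D ∧ R) = True
      P ∧ R = False
      D ∧ R = False
    ¬Q ∧ (N ∧ R) = True
      ¬Q = True
      N ∧ R = True
Both conjuncts True, so the formula holds.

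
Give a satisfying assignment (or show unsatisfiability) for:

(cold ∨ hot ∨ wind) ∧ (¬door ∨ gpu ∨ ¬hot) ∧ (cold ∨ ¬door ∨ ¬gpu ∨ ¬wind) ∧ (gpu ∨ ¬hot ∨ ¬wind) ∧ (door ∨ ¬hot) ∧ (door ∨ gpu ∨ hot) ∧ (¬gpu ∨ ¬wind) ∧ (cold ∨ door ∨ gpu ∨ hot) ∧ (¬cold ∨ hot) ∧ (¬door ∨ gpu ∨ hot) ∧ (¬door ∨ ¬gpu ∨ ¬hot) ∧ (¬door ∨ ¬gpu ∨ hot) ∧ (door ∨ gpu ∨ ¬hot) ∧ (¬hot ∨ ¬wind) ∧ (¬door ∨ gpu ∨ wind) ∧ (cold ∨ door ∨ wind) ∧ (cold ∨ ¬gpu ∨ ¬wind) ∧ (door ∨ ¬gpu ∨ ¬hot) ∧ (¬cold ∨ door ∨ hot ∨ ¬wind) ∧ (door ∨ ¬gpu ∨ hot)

Case hot = True:
  (door ∨ ¬hot) forces door = True.
  (¬door ∨ gpu ∨ ¬hot) forces gpu = True.
  Clause (¬door ∨ ¬gpu ∨ ¬hot) is falsified — contradiction.
Case hot = False:
  (¬cold ∨ hot) forces cold = False.
  (cold ∨ hot ∨ wind) forces wind = True.
  (¬gpu ∨ ¬wind) forces gpu = False.
  (door ∨ gpu ∨ hot) forces door = True.
  Clause (¬door ∨ gpu ∨ hot) is falsified — contradiction.
Both cases fail, so the formula is unsatisfiable.

Unsatisfiable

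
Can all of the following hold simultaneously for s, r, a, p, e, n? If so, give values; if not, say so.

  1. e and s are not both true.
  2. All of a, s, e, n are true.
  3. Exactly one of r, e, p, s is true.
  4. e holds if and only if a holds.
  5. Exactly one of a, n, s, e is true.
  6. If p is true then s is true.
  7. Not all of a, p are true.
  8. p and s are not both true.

Unsatisfiable

Case a = True:
  (2) forces s = True.
  Constraint (5) is violated (a=T, s=T) — contradiction.
Case a = False:
  Constraint (2) is violated (a=F) — contradiction.
Both cases fail — unsatisfiable.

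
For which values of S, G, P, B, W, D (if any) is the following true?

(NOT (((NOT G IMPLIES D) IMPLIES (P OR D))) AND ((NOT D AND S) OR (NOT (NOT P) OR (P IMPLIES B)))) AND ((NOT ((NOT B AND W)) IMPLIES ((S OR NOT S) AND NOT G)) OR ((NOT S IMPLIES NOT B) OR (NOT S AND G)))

S: True; G: True; P: False; B: True; W: True; D: False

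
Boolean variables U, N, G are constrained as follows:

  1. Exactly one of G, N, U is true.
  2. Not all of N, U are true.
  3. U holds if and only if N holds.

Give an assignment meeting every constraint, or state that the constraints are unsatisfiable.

U = False; N = False; G = True

  (1) {G, N, U}: 1 true — exactly one ✓
  (2) {N, U}: 0/2 true — not all ✓
  (3) U=F, N=F — same ✓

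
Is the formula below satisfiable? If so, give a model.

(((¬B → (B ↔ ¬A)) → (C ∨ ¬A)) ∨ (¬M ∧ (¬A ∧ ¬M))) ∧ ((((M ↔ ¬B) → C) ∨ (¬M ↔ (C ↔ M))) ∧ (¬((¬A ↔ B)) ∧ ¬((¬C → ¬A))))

Case A = True: the formula simplifies to ((¬B → ¬B) → C) ∧ ((((M ↔ ¬B) → C) ∨ (¬M ↔ (C ↔ M))) ∧ (¬(¬B) ∧ ¬C)).
  B = True: simplifies to C ∧ (((¬M → C) ∨ (¬M ↔ (C ↔ M))) ∧ ¬C).
    C = True: the conjunct ¬C is False.
    C = False: the conjunct C is False.
  B = False: the conjunct ¬(¬B) becomes ¬(¬False) = False.
Case A = False: the conjunct ¬((¬C → ¬A)) becomes ¬((¬C → True)) = False.
Both cases fail — unsatisfiable.

No satisfying assignment exists.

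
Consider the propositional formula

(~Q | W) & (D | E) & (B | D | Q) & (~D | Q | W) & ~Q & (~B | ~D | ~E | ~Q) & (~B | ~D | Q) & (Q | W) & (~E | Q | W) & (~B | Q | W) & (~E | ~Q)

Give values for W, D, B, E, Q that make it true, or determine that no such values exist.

Unit clause (~Q) forces Q = False.
In (Q | W) only W is left, so W = True.
Set D = True.
  then (~B | ~D | Q) forces B = False.
Set E = True.
All clauses satisfied.

W = True; D = True; B = False; E = True; Q = False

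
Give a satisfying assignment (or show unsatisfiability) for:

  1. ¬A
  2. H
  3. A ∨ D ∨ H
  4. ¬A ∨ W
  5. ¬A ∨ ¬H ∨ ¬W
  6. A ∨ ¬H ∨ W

Unit clause (¬A) forces A = False.
Unit clause (H) forces H = True.
In (A ∨ ¬H ∨ W) only W is left, so W = True.
Set D = True.
All clauses satisfied.

W: True, D: True, H: True, A: False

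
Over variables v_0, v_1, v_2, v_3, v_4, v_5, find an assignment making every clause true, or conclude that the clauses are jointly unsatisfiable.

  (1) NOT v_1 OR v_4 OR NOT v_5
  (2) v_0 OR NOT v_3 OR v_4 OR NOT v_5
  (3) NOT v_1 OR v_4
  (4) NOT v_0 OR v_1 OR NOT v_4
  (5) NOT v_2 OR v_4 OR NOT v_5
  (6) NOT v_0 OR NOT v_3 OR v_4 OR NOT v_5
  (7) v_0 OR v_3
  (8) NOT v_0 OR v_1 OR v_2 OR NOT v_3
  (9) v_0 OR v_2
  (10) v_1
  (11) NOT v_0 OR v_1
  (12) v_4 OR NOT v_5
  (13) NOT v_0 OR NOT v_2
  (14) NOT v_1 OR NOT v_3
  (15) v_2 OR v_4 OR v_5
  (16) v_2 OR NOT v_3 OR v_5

Unit clause (v_1) forces v_1 = True.
In (NOT v_1 OR NOT v_3) only NOT v_3 is left, so v_3 = False.
In (NOT v_1 OR v_4) only v_4 is left, so v_4 = True.
In (v_0 OR v_3) only v_0 is left, so v_0 = True.
In (NOT v_0 OR NOT v_2) only NOT v_2 is left, so v_2 = False.
Set v_5 = True.
All clauses satisfied.

v_0: True; v_1: True; v_2: False; v_3: False; v_4: True; v_5: True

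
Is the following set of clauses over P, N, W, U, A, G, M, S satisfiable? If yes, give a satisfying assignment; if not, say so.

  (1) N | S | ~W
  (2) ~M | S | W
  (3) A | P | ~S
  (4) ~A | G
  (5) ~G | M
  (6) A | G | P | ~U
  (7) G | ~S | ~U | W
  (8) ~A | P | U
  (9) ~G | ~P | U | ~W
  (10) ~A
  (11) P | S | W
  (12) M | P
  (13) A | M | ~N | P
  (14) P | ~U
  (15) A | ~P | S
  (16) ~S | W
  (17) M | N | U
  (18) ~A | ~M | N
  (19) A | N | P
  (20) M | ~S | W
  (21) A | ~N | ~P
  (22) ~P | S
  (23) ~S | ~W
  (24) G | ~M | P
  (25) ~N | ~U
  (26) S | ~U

Unit clause (~A) forces A = False.
Set P = False.
  then (A | P | ~S) forces S = False.
  then (P | S | W) forces W = True.
  then (M | P) forces M = True.
  then (P | ~U) forces U = False.
  then (A | N | P) forces N = True.
  then (G | ~M | P) forces G = True.
All clauses satisfied.

P = False, N = True, W = True, U = False, A = False, G = True, M = True, S = False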